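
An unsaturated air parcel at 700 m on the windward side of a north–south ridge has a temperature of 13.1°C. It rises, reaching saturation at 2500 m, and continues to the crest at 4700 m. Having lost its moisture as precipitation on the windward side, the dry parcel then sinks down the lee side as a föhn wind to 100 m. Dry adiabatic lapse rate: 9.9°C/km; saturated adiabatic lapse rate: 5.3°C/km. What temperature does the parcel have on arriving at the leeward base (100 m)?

From 700 m to 2500 m (dry): cools by 9.9 × 1.8 = 17.82°C, giving -4.72°C.
From 2500 m to 4700 m (saturated): cools by 5.3 × 2.2 = 11.66°C, giving -16.38°C.
From 4700 m to 100 m (dry descent): warms by 9.9 × 4.6 = 45.54°C, giving 29.16°C.

29.16°C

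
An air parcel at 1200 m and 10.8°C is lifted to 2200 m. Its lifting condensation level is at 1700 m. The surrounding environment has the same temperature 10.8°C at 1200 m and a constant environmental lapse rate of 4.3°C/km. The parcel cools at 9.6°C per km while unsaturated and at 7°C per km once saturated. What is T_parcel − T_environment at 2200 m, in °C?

Parcel:
  1200–1700 m, dry: Δz = 0.5 km ⇒ ΔT = -4.8°C; T = 6°C
  1700–2200 m, saturated: Δz = 0.5 km ⇒ ΔT = -3.5°C; T = 2.5°C
Environment:
  1200–2200 m, environment: Δz = 1 km ⇒ ΔT = -4.3°C; T = 6.5°C
T_parcel − T_env = 2.5 − 6.5 = -4°C

-4°C (parcel cooler than environment)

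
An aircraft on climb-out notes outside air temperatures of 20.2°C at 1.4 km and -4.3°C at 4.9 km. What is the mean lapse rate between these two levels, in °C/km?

7°C/km

Γ = −ΔT/Δz = (20.2 − (-4.3)) / (4900 − 1400) m
  = 24.5°C / 3.5 km = 7°C/km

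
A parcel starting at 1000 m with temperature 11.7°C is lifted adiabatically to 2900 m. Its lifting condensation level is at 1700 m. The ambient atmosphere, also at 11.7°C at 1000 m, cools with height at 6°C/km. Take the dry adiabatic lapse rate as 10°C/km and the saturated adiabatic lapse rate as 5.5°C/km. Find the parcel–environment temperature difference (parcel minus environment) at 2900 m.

Parcel:
  Dry to 1700 m: -10 × 0.7 km = -7°C, so T = 4.7°C.
  Saturated to 2900 m: -5.5 × 1.2 km = -6.6°C, so T = -1.9°C.
Environment:
  Environment to 2900 m: -6 × 1.9 km = -11.4°C, so T = 0.3°C.
T_parcel − T_env = -1.9 − 0.3 = -2.2°C

-2.2°C (parcel cooler than environment)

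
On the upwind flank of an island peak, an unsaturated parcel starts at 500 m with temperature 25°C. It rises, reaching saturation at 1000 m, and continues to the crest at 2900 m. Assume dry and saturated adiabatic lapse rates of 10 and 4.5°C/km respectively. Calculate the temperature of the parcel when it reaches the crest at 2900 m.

Dry to 1000 m: -10 × 0.5 km = -5°C, so T = 20°C.
Saturated to 2900 m: -4.5 × 1.9 km = -8.55°C, so T = 11.45°C.

11.45°C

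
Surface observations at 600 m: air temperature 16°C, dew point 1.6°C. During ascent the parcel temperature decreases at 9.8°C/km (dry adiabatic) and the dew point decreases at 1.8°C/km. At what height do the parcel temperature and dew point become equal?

T and T_d converge at 9.8 − 1.8 = 8°C per km
Height above start = (16 − 1.6) / 8 = 1.8 km
LCL altitude = 600 m + 1800 m = 2400 m

2400 m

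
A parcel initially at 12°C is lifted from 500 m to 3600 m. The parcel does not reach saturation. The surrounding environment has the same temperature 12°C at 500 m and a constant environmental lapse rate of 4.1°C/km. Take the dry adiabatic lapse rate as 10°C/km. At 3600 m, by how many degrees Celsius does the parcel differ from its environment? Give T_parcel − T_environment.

-18.29°C (parcel cooler than environment)

Parcel:
  From 500 m to 3600 m (dry): cools by 10 × 3.1 = 31°C, giving -19°C.
Environment:
  From 500 m to 3600 m (environment): cools by 4.1 × 3.1 = 12.71°C, giving -0.71°C.
T_parcel − T_env = -19 − (-0.71) = -18.29°C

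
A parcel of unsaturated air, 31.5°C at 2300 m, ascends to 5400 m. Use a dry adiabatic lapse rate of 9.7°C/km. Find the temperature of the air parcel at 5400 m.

1.43°C

2300–5400 m, dry adiabatic: Δz = 3.1 km ⇒ ΔT = -30.07°C; T = 1.43°C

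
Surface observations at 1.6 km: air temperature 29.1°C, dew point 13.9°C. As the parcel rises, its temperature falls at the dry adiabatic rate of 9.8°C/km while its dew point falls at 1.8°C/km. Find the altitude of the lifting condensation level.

3.5 km

T and T_d converge at 9.8 − 1.8 = 8°C per km
Height above start = (29.1 − 13.9) / 8 = 1.9 km
LCL altitude = 1600 m + 1900 m = 3500 m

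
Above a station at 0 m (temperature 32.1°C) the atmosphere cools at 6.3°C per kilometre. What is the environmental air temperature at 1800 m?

From 0 m to 1800 m (environmental): cools by 6.3 × 1.8 = 11.34°C, giving 20.76°C.

20.76°C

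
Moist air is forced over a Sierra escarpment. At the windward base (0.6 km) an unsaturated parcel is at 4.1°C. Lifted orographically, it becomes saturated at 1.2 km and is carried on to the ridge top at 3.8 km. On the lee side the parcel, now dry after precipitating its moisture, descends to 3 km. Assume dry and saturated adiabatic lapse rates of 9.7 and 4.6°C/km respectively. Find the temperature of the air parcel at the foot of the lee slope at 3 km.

-5.92°C

600 → 1200 m (dry, 9.7°C/km): ΔT = -9.7 × 0.6 = -5.82°C → T = -1.72°C
1200 → 3800 m (saturated, 4.6°C/km): ΔT = -4.6 × 2.6 = -11.96°C → T = -13.68°C
3800 → 3000 m (dry descent, 9.7°C/km): ΔT = +9.7 × 0.8 = +7.76°C → T = -5.92°C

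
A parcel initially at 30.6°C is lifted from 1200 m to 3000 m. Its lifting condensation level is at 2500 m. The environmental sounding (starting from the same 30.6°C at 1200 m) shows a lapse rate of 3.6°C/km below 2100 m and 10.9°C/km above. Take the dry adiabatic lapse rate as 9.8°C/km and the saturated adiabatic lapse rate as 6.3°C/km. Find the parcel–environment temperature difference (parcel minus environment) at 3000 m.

Parcel:
  From 1200 m to 2500 m (dry): cools by 9.8 × 1.3 = 12.74°C, giving 17.86°C.
  From 2500 m to 3000 m (saturated): cools by 6.3 × 0.5 = 3.15°C, giving 14.71°C.
Environment:
  From 1200 m to 2100 m (environment, lower layer): cools by 3.6 × 0.9 = 3.24°C, giving 27.36°C.
  From 2100 m to 3000 m (environment, upper layer): cools by 10.9 × 0.9 = 9.81°C, giving 17.55°C.
T_parcel − T_env = 14.71 − 17.55 = -2.84°C

-2.84°C (parcel cooler than environment)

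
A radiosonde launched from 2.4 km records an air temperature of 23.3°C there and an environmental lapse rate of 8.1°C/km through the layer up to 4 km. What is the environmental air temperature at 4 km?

2400 → 4000 m (environmental, 8.1°C/km): ΔT = -8.1 × 1.6 = -12.96°C → T = 10.34°C

10.34°C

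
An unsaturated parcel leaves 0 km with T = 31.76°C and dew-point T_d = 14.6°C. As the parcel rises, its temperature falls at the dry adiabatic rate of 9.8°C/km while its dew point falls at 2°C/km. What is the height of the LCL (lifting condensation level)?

T and T_d converge at 9.8 − 2 = 7.8°C per km
Height above start = (31.76 − 14.6) / 7.8 = 2.2 km
LCL altitude = 0 m + 2200 m = 2200 m

2.2 km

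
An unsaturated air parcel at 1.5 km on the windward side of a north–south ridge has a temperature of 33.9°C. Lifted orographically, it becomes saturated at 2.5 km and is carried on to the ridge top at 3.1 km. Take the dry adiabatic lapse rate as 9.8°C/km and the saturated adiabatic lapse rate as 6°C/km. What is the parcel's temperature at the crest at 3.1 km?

1500–2500 m, dry: Δz = 1 km ⇒ ΔT = -9.8°C; T = 24.1°C
2500–3100 m, saturated: Δz = 0.6 km ⇒ ΔT = -3.6°C; T = 20.5°C

20.5°C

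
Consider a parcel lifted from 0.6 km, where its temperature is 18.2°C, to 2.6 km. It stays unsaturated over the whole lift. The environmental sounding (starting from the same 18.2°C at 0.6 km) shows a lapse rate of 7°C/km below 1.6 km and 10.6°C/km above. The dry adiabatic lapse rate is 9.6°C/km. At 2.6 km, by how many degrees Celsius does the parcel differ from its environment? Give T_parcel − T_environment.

Parcel:
  600 → 2600 m (dry, 9.6°C/km): ΔT = -9.6 × 2 = -19.2°C → T = -1°C
Environment:
  600 → 1600 m (environment, lower layer, 7°C/km): ΔT = -7 × 1 = -7°C → T = 11.2°C
  1600 → 2600 m (environment, upper layer, 10.6°C/km): ΔT = -10.6 × 1 = -10.6°C → T = 0.6°C
T_parcel − T_env = -1 − 0.6 = -1.6°C

-1.6°C (parcel cooler than environment)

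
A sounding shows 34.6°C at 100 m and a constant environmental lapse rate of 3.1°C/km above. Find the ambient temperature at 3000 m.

25.61°C

100 → 3000 m (environmental, 3.1°C/km): ΔT = -3.1 × 2.9 = -8.99°C → T = 25.61°C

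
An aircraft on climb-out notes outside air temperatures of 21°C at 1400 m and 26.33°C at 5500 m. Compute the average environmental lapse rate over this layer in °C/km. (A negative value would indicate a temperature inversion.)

Γ = −ΔT/Δz = (21 − 26.33) / (5500 − 1400) m
  = -5.33°C / 4.1 km = -1.3°C/km

-1.3°C/km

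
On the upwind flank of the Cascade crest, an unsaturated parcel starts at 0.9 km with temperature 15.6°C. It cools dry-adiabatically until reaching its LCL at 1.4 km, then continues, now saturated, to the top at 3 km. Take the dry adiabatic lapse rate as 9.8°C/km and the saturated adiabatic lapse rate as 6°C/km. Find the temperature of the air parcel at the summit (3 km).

From 900 m to 1400 m (dry): cools by 9.8 × 0.5 = 4.9°C, giving 10.7°C.
From 1400 m to 3000 m (saturated): cools by 6 × 1.6 = 9.6°C, giving 1.1°C.

1.1°C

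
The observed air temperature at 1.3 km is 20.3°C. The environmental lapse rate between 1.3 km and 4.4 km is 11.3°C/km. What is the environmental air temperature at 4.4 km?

1300–4400 m, environmental: Δz = 3.1 km ⇒ ΔT = -35.03°C; T = -14.73°C

-14.73°C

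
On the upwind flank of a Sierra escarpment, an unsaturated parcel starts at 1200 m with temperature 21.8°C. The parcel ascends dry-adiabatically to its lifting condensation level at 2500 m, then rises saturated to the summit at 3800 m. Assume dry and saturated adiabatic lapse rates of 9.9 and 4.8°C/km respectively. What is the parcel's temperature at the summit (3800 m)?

2.69°C

From 1200 m to 2500 m (dry): cools by 9.9 × 1.3 = 12.87°C, giving 8.93°C.
From 2500 m to 3800 m (saturated): cools by 4.8 × 1.3 = 6.24°C, giving 2.69°C.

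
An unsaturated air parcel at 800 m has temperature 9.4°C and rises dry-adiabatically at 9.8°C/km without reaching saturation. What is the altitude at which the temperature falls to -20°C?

3800 m

Height above start = (9.4 − (-20)) / 9.8 = 3 km
Altitude = 800 m + 3000 m = 3800 m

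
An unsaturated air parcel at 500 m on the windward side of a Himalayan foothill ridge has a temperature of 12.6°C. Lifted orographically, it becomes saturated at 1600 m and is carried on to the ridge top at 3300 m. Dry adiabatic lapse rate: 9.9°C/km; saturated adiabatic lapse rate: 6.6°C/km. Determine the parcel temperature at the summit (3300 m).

500 → 1600 m (dry, 9.9°C/km): ΔT = -9.9 × 1.1 = -10.89°C → T = 1.71°C
1600 → 3300 m (saturated, 6.6°C/km): ΔT = -6.6 × 1.7 = -11.22°C → T = -9.51°C

-9.51°C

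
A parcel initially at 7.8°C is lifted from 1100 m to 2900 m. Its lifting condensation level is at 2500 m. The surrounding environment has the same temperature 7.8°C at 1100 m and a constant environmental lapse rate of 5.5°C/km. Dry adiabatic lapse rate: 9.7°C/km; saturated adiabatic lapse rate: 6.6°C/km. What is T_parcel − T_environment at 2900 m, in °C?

Parcel:
  1100 → 2500 m (dry, 9.7°C/km): ΔT = -9.7 × 1.4 = -13.58°C → T = -5.78°C
  2500 → 2900 m (saturated, 6.6°C/km): ΔT = -6.6 × 0.4 = -2.64°C → T = -8.42°C
Environment:
  1100 → 2900 m (environment, 5.5°C/km): ΔT = -5.5 × 1.8 = -9.9°C → T = -2.1°C
T_parcel − T_env = -8.42 − (-2.1) = -6.32°C

-6.32°C (parcel cooler than environment)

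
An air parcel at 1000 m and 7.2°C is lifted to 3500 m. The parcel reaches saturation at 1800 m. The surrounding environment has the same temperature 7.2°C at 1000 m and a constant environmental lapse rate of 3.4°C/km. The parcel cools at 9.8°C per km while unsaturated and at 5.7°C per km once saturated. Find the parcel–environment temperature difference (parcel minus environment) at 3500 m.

-9.03°C (parcel cooler than environment)

Parcel:
  1000 → 1800 m (dry, 9.8°C/km): ΔT = -9.8 × 0.8 = -7.84°C → T = -0.64°C
  1800 → 3500 m (saturated, 5.7°C/km): ΔT = -5.7 × 1.7 = -9.69°C → T = -10.33°C
Environment:
  1000 → 3500 m (environment, 3.4°C/km): ΔT = -3.4 × 2.5 = -8.5°C → T = -1.3°C
T_parcel − T_env = -10.33 − (-1.3) = -9.03°C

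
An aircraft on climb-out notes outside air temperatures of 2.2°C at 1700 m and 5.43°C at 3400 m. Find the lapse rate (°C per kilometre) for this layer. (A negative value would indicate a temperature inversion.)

-1.9°C/km

Γ = −ΔT/Δz = (2.2 − 5.43) / (3400 − 1700) m
  = -3.23°C / 1.7 km = -1.9°C/km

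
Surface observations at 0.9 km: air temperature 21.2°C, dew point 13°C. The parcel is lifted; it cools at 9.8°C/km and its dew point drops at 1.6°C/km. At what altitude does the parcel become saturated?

1.9 km

T and T_d converge at 9.8 − 1.6 = 8.2°C per km
Height above start = (21.2 − 13) / 8.2 = 1 km
LCL altitude = 900 m + 1000 m = 1900 m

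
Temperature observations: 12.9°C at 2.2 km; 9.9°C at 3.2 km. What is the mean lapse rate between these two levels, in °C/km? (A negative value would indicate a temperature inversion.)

Γ = −ΔT/Δz = (12.9 − 9.9) / (3200 − 2200) m
  = 3°C / 1 km = 3°C/km

3°C/km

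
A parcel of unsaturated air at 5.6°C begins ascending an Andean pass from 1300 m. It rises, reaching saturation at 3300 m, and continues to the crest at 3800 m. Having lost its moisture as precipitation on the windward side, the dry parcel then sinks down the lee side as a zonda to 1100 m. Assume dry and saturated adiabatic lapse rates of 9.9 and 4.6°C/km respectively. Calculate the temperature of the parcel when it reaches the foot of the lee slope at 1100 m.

1300 → 3300 m (dry, 9.9°C/km): ΔT = -9.9 × 2 = -19.8°C → T = -14.2°C
3300 → 3800 m (saturated, 4.6°C/km): ΔT = -4.6 × 0.5 = -2.3°C → T = -16.5°C
3800 → 1100 m (dry descent, 9.9°C/km): ΔT = +9.9 × 2.7 = +26.73°C → T = 10.23°C

10.23°C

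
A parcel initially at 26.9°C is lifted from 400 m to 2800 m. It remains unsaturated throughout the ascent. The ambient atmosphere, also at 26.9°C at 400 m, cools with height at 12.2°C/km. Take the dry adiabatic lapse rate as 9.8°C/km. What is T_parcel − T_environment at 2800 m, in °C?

+5.76°C (parcel warmer than environment)

Parcel:
  From 400 m to 2800 m (dry): cools by 9.8 × 2.4 = 23.52°C, giving 3.38°C.
Environment:
  From 400 m to 2800 m (environment): cools by 12.2 × 2.4 = 29.28°C, giving -2.38°C.
T_parcel − T_env = 3.38 − (-2.38) = +5.76°C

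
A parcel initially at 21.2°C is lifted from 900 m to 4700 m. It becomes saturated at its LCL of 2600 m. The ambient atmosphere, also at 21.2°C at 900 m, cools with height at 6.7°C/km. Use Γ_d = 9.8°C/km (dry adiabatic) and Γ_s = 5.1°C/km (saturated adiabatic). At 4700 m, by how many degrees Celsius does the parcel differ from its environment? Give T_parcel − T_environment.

-1.91°C (parcel cooler than environment)

Parcel:
  Dry to 2600 m: -9.8 × 1.7 km = -16.66°C, so T = 4.54°C.
  Saturated to 4700 m: -5.1 × 2.1 km = -10.71°C, so T = -6.17°C.
Environment:
  Environment to 4700 m: -6.7 × 3.8 km = -25.46°C, so T = -4.26°C.
T_parcel − T_env = -6.17 − (-4.26) = -1.91°C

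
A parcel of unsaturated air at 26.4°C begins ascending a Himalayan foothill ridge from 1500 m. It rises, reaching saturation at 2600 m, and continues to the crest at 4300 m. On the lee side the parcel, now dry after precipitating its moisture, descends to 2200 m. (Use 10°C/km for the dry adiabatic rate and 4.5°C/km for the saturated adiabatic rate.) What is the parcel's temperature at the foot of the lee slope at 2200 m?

1500–2600 m, dry: Δz = 1.1 km ⇒ ΔT = -11°C; T = 15.4°C
2600–4300 m, saturated: Δz = 1.7 km ⇒ ΔT = -7.65°C; T = 7.75°C
4300–2200 m, dry descent: Δz = 2.1 km ⇒ ΔT = +21°C; T = 28.75°C

28.75°C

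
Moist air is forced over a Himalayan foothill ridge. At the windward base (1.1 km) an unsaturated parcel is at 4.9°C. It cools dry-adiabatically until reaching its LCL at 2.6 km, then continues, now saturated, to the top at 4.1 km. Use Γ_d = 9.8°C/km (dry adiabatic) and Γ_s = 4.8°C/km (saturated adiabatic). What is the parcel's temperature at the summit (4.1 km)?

-17°C

1100 → 2600 m (dry, 9.8°C/km): ΔT = -9.8 × 1.5 = -14.7°C → T = -9.8°C
2600 → 4100 m (saturated, 4.8°C/km): ΔT = -4.8 × 1.5 = -7.2°C → T = -17°C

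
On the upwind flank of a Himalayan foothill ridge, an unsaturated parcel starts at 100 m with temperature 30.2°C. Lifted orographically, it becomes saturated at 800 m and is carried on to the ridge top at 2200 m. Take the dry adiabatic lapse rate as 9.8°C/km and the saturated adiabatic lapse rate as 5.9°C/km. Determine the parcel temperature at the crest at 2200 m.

100 → 800 m (dry, 9.8°C/km): ΔT = -9.8 × 0.7 = -6.86°C → T = 23.34°C
800 → 2200 m (saturated, 5.9°C/km): ΔT = -5.9 × 1.4 = -8.26°C → T = 15.08°C

15.08°C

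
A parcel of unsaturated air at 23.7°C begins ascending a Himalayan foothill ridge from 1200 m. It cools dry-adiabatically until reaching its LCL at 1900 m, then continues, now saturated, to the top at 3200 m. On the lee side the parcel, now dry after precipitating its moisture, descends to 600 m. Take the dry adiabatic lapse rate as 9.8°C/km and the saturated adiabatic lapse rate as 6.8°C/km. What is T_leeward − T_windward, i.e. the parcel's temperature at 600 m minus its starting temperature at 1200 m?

1200 → 1900 m (dry, 9.8°C/km): ΔT = -9.8 × 0.7 = -6.86°C → T = 16.84°C
1900 → 3200 m (saturated, 6.8°C/km): ΔT = -6.8 × 1.3 = -8.84°C → T = 8°C
3200 → 600 m (dry descent, 9.8°C/km): ΔT = +9.8 × 2.6 = +25.48°C → T = 33.48°C
Net change vs windward start: 33.48 − 23.7 = +9.78°C

+9.78°C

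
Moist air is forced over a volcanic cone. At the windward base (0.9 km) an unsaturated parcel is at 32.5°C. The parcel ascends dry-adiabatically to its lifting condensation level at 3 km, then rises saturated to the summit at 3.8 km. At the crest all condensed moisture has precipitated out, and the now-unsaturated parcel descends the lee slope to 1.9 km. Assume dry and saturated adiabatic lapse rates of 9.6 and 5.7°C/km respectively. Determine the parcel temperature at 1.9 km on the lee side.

26.02°C

From 900 m to 3000 m (dry): cools by 9.6 × 2.1 = 20.16°C, giving 12.34°C.
From 3000 m to 3800 m (saturated): cools by 5.7 × 0.8 = 4.56°C, giving 7.78°C.
From 3800 m to 1900 m (dry descent): warms by 9.6 × 1.9 = 18.24°C, giving 26.02°C.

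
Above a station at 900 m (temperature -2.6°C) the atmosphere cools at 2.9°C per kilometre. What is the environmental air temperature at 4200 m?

-12.17°C

From 900 m to 4200 m (environmental): cools by 2.9 × 3.3 = 9.57°C, giving -12.17°C.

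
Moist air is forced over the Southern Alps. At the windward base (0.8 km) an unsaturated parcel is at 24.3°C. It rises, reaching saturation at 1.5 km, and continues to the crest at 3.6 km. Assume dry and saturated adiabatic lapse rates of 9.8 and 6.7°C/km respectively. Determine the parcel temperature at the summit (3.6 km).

3.37°C

From 800 m to 1500 m (dry): cools by 9.8 × 0.7 = 6.86°C, giving 17.44°C.
From 1500 m to 3600 m (saturated): cools by 6.7 × 2.1 = 14.07°C, giving 3.37°C.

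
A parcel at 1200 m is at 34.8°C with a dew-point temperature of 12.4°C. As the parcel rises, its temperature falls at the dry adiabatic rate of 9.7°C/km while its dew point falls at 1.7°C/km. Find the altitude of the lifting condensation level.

4000 m

T and T_d converge at 9.7 − 1.7 = 8°C per km
Height above start = (34.8 − 12.4) / 8 = 2.8 km
LCL altitude = 1200 m + 2800 m = 4000 m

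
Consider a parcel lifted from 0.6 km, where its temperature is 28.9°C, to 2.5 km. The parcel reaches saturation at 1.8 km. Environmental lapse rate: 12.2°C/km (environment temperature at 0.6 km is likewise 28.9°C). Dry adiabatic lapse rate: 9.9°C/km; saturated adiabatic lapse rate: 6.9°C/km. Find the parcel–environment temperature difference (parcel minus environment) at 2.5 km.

Parcel:
  Dry to 1800 m: -9.9 × 1.2 km = -11.88°C, so T = 17.02°C.
  Saturated to 2500 m: -6.9 × 0.7 km = -4.83°C, so T = 12.19°C.
Environment:
  Environment to 2500 m: -12.2 × 1.9 km = -23.18°C, so T = 5.72°C.
T_parcel − T_env = 12.19 − 5.72 = +6.47°C

+6.47°C (parcel warmer than environment)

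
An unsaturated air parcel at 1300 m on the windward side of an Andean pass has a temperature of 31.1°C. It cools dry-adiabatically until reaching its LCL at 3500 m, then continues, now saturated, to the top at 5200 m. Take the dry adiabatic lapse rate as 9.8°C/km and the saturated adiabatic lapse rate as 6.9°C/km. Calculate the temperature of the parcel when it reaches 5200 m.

1300–3500 m, dry: Δz = 2.2 km ⇒ ΔT = -21.56°C; T = 9.54°C
3500–5200 m, saturated: Δz = 1.7 km ⇒ ΔT = -11.73°C; T = -2.19°C

-2.19°C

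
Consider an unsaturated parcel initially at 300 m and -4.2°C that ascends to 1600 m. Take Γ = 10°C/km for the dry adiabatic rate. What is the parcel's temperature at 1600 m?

300 → 1600 m (dry adiabatic, 10°C/km): ΔT = -10 × 1.3 = -13°C → T = -17.2°C

-17.2°C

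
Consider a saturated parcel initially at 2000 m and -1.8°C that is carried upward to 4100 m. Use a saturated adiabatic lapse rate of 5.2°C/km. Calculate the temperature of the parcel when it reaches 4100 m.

2000–4100 m, saturated adiabatic: Δz = 2.1 km ⇒ ΔT = -10.92°C; T = -12.72°C

-12.72°C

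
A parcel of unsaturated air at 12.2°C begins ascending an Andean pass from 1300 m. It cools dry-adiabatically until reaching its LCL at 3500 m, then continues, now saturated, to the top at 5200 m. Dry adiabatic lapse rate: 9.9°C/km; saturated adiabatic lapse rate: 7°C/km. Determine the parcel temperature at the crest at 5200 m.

-21.48°C

From 1300 m to 3500 m (dry): cools by 9.9 × 2.2 = 21.78°C, giving -9.58°C.
From 3500 m to 5200 m (saturated): cools by 7 × 1.7 = 11.9°C, giving -21.48°C.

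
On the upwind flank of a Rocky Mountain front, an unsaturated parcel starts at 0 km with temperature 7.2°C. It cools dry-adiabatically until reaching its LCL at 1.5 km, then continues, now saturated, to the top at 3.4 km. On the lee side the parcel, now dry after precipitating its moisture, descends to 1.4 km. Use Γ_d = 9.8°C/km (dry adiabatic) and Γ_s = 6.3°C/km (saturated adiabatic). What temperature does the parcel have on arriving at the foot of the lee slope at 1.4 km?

0–1500 m, dry: Δz = 1.5 km ⇒ ΔT = -14.7°C; T = -7.5°C
1500–3400 m, saturated: Δz = 1.9 km ⇒ ΔT = -11.97°C; T = -19.47°C
3400–1400 m, dry descent: Δz = 2 km ⇒ ΔT = +19.6°C; T = 0.13°C

0.13°C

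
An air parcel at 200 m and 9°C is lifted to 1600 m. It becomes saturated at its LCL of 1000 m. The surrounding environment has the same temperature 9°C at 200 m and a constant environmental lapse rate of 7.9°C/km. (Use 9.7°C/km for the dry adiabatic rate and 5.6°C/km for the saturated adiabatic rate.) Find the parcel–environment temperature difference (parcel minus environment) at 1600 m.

-0.06°C (parcel cooler than environment)

Parcel:
  From 200 m to 1000 m (dry): cools by 9.7 × 0.8 = 7.76°C, giving 1.24°C.
  From 1000 m to 1600 m (saturated): cools by 5.6 × 0.6 = 3.36°C, giving -2.12°C.
Environment:
  From 200 m to 1600 m (environment): cools by 7.9 × 1.4 = 11.06°C, giving -2.06°C.
T_parcel − T_env = -2.12 − (-2.06) = -0.06°C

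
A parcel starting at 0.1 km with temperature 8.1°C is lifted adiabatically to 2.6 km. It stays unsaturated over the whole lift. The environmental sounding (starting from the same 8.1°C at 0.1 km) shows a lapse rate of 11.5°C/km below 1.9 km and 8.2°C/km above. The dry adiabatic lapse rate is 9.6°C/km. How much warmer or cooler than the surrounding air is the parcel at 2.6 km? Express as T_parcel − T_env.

Parcel:
  Dry to 2600 m: -9.6 × 2.5 km = -24°C, so T = -15.9°C.
Environment:
  Environment, lower layer to 1900 m: -11.5 × 1.8 km = -20.7°C, so T = -12.6°C.
  Environment, upper layer to 2600 m: -8.2 × 0.7 km = -5.74°C, so T = -18.34°C.
T_parcel − T_env = -15.9 − (-18.34) = +2.44°C

+2.44°C (parcel warmer than environment)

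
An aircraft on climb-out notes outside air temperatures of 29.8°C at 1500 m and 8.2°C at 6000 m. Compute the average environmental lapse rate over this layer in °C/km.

4.8°C/km

Γ = −ΔT/Δz = (29.8 − 8.2) / (6000 − 1500) m
  = 21.6°C / 4.5 km = 4.8°C/km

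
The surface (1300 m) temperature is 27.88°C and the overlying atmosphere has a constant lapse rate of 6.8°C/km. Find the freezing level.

5400 m

Height above start = (27.88 − 0) / 6.8 = 4.1 km
Altitude = 1300 m + 4100 m = 5400 m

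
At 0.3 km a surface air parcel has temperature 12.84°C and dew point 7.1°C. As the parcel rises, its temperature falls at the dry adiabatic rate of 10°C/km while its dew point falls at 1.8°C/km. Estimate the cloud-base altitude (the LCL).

1 km

T and T_d converge at 10 − 1.8 = 8.2°C per km
Height above start = (12.84 − 7.1) / 8.2 = 0.7 km
LCL altitude = 300 m + 700 m = 1000 m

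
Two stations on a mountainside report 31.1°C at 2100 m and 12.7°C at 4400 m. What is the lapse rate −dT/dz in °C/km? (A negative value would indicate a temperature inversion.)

Γ = −ΔT/Δz = (31.1 − 12.7) / (4400 − 2100) m
  = 18.4°C / 2.3 km = 8°C/km

8°C/km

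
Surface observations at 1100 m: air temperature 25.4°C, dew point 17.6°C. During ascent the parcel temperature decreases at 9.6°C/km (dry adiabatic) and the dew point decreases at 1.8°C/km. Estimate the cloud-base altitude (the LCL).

2100 m

T and T_d converge at 9.6 − 1.8 = 7.8°C per km
Height above start = (25.4 − 17.6) / 7.8 = 1 km
LCL altitude = 1100 m + 1000 m = 2100 m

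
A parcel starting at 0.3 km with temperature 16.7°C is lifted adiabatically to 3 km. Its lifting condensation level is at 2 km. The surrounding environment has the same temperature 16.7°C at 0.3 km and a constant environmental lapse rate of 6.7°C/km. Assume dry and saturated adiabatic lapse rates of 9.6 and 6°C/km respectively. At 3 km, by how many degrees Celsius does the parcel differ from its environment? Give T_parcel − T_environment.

-4.23°C (parcel cooler than environment)

Parcel:
  Dry to 2000 m: -9.6 × 1.7 km = -16.32°C, so T = 0.38°C.
  Saturated to 3000 m: -6 × 1 km = -6°C, so T = -5.62°C.
Environment:
  Environment to 3000 m: -6.7 × 2.7 km = -18.09°C, so T = -1.39°C.
T_parcel − T_env = -5.62 − (-1.39) = -4.23°C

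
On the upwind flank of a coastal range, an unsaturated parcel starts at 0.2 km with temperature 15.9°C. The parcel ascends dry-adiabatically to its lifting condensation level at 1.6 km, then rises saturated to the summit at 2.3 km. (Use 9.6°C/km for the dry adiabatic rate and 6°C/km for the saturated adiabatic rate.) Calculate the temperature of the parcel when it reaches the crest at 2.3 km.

200–1600 m, dry: Δz = 1.4 km ⇒ ΔT = -13.44°C; T = 2.46°C
1600–2300 m, saturated: Δz = 0.7 km ⇒ ΔT = -4.2°C; T = -1.74°C

-1.74°C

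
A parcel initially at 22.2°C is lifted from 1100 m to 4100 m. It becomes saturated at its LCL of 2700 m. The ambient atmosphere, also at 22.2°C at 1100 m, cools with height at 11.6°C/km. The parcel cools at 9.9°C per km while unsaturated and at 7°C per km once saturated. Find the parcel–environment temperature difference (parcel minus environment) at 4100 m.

+9.16°C (parcel warmer than environment)

Parcel:
  1100 → 2700 m (dry, 9.9°C/km): ΔT = -9.9 × 1.6 = -15.84°C → T = 6.36°C
  2700 → 4100 m (saturated, 7°C/km): ΔT = -7 × 1.4 = -9.8°C → T = -3.44°C
Environment:
  1100 → 4100 m (environment, 11.6°C/km): ΔT = -11.6 × 3 = -34.8°C → T = -12.6°C
T_parcel − T_env = -3.44 − (-12.6) = +9.16°C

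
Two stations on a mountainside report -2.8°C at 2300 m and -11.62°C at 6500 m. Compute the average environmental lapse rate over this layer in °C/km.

2.1°C/km

Γ = −ΔT/Δz = (-2.8 − (-11.62)) / (6500 − 2300) m
  = 8.82°C / 4.2 km = 2.1°C/km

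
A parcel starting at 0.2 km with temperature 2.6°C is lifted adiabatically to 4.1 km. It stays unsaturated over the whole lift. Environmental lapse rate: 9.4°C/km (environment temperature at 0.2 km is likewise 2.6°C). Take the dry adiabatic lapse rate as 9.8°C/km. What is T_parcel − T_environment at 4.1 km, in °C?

-1.56°C (parcel cooler than environment)

Parcel:
  200 → 4100 m (dry, 9.8°C/km): ΔT = -9.8 × 3.9 = -38.22°C → T = -35.62°C
Environment:
  200 → 4100 m (environment, 9.4°C/km): ΔT = -9.4 × 3.9 = -36.66°C → T = -34.06°C
T_parcel − T_env = -35.62 − (-34.06) = -1.56°C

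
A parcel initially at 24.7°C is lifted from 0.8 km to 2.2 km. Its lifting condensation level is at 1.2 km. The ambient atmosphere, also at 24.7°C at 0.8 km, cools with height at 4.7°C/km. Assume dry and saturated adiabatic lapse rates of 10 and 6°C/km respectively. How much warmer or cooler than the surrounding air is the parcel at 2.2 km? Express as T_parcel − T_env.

Parcel:
  800–1200 m, dry: Δz = 0.4 km ⇒ ΔT = -4°C; T = 20.7°C
  1200–2200 m, saturated: Δz = 1 km ⇒ ΔT = -6°C; T = 14.7°C
Environment:
  800–2200 m, environment: Δz = 1.4 km ⇒ ΔT = -6.58°C; T = 18.12°C
T_parcel − T_env = 14.7 − 18.12 = -3.42°C

-3.42°C (parcel cooler than environment)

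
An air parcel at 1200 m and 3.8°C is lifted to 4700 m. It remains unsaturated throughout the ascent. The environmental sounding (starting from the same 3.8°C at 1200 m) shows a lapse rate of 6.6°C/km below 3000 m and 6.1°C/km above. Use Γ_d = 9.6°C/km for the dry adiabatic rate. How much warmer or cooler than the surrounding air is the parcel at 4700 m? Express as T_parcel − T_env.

Parcel:
  From 1200 m to 4700 m (dry): cools by 9.6 × 3.5 = 33.6°C, giving -29.8°C.
Environment:
  From 1200 m to 3000 m (environment, lower layer): cools by 6.6 × 1.8 = 11.88°C, giving -8.08°C.
  From 3000 m to 4700 m (environment, upper layer): cools by 6.1 × 1.7 = 10.37°C, giving -18.45°C.
T_parcel − T_env = -29.8 − (-18.45) = -11.35°C

-11.35°C (parcel cooler than environment)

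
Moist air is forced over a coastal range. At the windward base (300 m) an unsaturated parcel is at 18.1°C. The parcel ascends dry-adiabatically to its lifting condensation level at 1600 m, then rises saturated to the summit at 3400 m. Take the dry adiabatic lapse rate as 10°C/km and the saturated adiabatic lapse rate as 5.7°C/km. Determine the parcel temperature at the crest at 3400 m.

-5.16°C

300–1600 m, dry: Δz = 1.3 km ⇒ ΔT = -13°C; T = 5.1°C
1600–3400 m, saturated: Δz = 1.8 km ⇒ ΔT = -10.26°C; T = -5.16°C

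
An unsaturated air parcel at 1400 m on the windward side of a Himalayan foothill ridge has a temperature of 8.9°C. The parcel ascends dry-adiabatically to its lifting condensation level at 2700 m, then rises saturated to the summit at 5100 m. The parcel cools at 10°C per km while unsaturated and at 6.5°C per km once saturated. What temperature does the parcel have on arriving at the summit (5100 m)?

-19.7°C

Dry to 2700 m: -10 × 1.3 km = -13°C, so T = -4.1°C.
Saturated to 5100 m: -6.5 × 2.4 km = -15.6°C, so T = -19.7°C.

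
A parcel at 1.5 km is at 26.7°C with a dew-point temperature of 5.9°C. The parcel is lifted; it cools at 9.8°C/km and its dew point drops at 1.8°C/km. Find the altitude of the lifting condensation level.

4.1 km

T and T_d converge at 9.8 − 1.8 = 8°C per km
Height above start = (26.7 − 5.9) / 8 = 2.6 km
LCL altitude = 1500 m + 2600 m = 4100 m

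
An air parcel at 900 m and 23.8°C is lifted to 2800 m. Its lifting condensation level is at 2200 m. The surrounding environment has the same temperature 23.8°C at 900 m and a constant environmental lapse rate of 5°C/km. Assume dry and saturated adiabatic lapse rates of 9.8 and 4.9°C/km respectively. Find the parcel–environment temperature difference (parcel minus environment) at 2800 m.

Parcel:
  Dry to 2200 m: -9.8 × 1.3 km = -12.74°C, so T = 11.06°C.
  Saturated to 2800 m: -4.9 × 0.6 km = -2.94°C, so T = 8.12°C.
Environment:
  Environment to 2800 m: -5 × 1.9 km = -9.5°C, so T = 14.3°C.
T_parcel − T_env = 8.12 − 14.3 = -6.18°C

-6.18°C (parcel cooler than environment)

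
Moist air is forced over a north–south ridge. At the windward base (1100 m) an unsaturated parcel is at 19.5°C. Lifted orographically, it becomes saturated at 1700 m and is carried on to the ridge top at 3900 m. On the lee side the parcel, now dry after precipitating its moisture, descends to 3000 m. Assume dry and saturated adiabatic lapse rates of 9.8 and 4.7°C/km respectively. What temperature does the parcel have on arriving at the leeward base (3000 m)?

12.1°C

Dry to 1700 m: -9.8 × 0.6 km = -5.88°C, so T = 13.62°C.
Saturated to 3900 m: -4.7 × 2.2 km = -10.34°C, so T = 3.28°C.
Dry descent to 3000 m: +9.8 × 0.9 km = +8.82°C, so T = 12.1°C.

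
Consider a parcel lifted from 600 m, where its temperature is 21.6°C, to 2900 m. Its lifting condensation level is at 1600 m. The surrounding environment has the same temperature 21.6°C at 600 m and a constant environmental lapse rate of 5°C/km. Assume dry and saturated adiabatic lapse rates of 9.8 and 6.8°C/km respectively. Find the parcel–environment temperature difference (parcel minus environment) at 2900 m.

Parcel:
  600–1600 m, dry: Δz = 1 km ⇒ ΔT = -9.8°C; T = 11.8°C
  1600–2900 m, saturated: Δz = 1.3 km ⇒ ΔT = -8.84°C; T = 2.96°C
Environment:
  600–2900 m, environment: Δz = 2.3 km ⇒ ΔT = -11.5°C; T = 10.1°C
T_parcel − T_env = 2.96 − 10.1 = -7.14°C

-7.14°C (parcel cooler than environment)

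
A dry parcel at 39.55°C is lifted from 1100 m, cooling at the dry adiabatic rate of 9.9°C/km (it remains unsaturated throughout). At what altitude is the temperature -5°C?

5600 m

Height above start = (39.55 − (-5)) / 9.9 = 4.5 km
Altitude = 1100 m + 4500 m = 5600 m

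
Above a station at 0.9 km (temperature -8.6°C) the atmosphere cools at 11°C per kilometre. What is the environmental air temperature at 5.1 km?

-54.8°C

From 900 m to 5100 m (environmental): cools by 11 × 4.2 = 46.2°C, giving -54.8°C.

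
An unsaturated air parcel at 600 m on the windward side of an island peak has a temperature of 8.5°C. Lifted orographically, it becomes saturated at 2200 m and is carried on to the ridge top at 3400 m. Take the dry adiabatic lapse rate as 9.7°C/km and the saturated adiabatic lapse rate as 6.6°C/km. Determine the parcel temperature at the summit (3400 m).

600 → 2200 m (dry, 9.7°C/km): ΔT = -9.7 × 1.6 = -15.52°C → T = -7.02°C
2200 → 3400 m (saturated, 6.6°C/km): ΔT = -6.6 × 1.2 = -7.92°C → T = -14.94°C

-14.94°C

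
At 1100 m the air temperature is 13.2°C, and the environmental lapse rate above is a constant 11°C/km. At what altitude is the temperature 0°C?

Height above start = (13.2 − 0) / 11 = 1.2 km
Altitude = 1100 m + 1200 m = 2300 m

2300 m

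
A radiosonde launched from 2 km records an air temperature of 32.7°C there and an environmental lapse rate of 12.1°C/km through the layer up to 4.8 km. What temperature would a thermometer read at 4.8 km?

2000–4800 m, environmental: Δz = 2.8 km ⇒ ΔT = -33.88°C; T = -1.18°C

-1.18°C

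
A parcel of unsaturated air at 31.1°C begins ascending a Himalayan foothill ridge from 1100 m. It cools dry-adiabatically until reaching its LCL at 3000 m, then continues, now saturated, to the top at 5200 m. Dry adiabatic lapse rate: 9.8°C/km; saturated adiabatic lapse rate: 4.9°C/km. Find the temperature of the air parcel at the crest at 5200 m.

1100–3000 m, dry: Δz = 1.9 km ⇒ ΔT = -18.62°C; T = 12.48°C
3000–5200 m, saturated: Δz = 2.2 km ⇒ ΔT = -10.78°C; T = 1.7°C

1.7°C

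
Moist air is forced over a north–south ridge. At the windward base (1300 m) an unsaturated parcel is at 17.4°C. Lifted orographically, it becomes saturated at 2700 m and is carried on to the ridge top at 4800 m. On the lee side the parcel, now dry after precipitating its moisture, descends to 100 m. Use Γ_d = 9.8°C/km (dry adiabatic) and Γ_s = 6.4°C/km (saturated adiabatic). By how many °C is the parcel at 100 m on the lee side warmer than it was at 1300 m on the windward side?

+18.9°C

From 1300 m to 2700 m (dry): cools by 9.8 × 1.4 = 13.72°C, giving 3.68°C.
From 2700 m to 4800 m (saturated): cools by 6.4 × 2.1 = 13.44°C, giving -9.76°C.
From 4800 m to 100 m (dry descent): warms by 9.8 × 4.7 = 46.06°C, giving 36.3°C.
Net change vs windward start: 36.3 − 17.4 = +18.9°C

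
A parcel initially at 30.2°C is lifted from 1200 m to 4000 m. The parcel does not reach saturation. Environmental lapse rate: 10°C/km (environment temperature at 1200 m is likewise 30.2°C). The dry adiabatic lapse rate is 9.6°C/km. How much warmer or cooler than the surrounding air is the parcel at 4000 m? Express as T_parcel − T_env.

+1.12°C (parcel warmer than environment)

Parcel:
  Dry to 4000 m: -9.6 × 2.8 km = -26.88°C, so T = 3.32°C.
Environment:
  Environment to 4000 m: -10 × 2.8 km = -28°C, so T = 2.2°C.
T_parcel − T_env = 3.32 − 2.2 = +1.12°C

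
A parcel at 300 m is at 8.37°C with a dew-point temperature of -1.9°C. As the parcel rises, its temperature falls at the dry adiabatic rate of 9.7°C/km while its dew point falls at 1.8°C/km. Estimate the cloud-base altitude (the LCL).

T and T_d converge at 9.7 − 1.8 = 7.9°C per km
Height above start = (8.37 − (-1.9)) / 7.9 = 1.3 km
LCL altitude = 300 m + 1300 m = 1600 m

1600 m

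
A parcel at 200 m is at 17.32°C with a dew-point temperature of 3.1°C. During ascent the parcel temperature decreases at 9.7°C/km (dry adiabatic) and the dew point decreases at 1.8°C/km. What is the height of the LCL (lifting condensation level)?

T and T_d converge at 9.7 − 1.8 = 7.9°C per km
Height above start = (17.32 − 3.1) / 7.9 = 1.8 km
LCL altitude = 200 m + 1800 m = 2000 m

2000 m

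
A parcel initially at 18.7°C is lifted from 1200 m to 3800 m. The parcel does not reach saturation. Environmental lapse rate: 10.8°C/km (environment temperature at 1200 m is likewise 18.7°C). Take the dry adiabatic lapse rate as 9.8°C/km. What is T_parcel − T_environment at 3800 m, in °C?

Parcel:
  1200–3800 m, dry: Δz = 2.6 km ⇒ ΔT = -25.48°C; T = -6.78°C
Environment:
  1200–3800 m, environment: Δz = 2.6 km ⇒ ΔT = -28.08°C; T = -9.38°C
T_parcel − T_env = -6.78 − (-9.38) = +2.6°C

+2.6°C (parcel warmer than environment)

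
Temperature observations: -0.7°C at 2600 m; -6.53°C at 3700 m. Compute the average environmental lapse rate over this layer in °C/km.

5.3°C/km

Γ = −ΔT/Δz = (-0.7 − (-6.53)) / (3700 − 2600) m
  = 5.83°C / 1.1 km = 5.3°C/km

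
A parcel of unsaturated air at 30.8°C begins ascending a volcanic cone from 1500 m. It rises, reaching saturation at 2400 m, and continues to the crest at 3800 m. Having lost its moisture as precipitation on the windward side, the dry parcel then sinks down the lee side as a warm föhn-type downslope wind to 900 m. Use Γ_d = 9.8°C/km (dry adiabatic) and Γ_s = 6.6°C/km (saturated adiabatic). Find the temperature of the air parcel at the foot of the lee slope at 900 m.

1500–2400 m, dry: Δz = 0.9 km ⇒ ΔT = -8.82°C; T = 21.98°C
2400–3800 m, saturated: Δz = 1.4 km ⇒ ΔT = -9.24°C; T = 12.74°C
3800–900 m, dry descent: Δz = 2.9 km ⇒ ΔT = +28.42°C; T = 41.16°C

41.16°C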